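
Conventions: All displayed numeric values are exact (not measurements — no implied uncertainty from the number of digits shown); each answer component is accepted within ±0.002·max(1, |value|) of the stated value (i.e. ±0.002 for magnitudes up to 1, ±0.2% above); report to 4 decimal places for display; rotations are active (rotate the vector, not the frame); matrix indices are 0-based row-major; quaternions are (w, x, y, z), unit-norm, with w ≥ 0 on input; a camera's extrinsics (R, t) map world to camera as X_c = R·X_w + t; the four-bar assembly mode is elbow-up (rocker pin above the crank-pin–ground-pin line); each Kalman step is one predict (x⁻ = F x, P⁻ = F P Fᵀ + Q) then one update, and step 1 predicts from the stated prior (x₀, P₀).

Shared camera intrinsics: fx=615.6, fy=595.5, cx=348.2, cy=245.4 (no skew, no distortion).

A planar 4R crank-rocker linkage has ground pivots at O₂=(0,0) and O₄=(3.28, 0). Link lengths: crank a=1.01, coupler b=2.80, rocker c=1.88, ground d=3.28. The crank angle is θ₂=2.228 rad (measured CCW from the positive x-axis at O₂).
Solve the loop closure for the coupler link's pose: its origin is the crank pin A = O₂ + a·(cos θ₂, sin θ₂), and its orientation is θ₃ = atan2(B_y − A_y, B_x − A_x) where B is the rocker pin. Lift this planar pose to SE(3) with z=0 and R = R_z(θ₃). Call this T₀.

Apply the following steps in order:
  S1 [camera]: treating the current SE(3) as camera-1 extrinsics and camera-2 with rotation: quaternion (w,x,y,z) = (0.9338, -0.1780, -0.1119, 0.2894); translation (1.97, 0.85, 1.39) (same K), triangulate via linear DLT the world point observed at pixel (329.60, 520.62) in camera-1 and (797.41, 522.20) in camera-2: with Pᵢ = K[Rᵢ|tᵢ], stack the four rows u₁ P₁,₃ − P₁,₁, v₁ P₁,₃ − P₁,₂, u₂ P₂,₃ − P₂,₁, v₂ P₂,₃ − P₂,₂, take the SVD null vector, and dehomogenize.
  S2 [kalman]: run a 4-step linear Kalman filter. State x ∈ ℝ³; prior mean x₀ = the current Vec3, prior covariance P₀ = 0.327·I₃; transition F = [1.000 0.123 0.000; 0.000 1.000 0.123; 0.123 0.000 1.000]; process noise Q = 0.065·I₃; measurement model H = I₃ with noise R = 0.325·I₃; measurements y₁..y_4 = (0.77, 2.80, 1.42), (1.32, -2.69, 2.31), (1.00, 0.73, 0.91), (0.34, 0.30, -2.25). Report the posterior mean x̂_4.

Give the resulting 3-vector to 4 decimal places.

source (fourbar_fk): coupler pose = R=[0.9713 -0.2379 0.0000; 0.2379 0.9713 0.0000; 0.0000 0.0000 1.0000], t=(-0.6170, 0.7996, 0.0000)
after S1 (triangulate): (0.5242, -0.2720, 1.4283)
after S2 (kf_track): (0.6254, 0.2733, 0.1827)

result = (0.6254, 0.2733, 0.1827)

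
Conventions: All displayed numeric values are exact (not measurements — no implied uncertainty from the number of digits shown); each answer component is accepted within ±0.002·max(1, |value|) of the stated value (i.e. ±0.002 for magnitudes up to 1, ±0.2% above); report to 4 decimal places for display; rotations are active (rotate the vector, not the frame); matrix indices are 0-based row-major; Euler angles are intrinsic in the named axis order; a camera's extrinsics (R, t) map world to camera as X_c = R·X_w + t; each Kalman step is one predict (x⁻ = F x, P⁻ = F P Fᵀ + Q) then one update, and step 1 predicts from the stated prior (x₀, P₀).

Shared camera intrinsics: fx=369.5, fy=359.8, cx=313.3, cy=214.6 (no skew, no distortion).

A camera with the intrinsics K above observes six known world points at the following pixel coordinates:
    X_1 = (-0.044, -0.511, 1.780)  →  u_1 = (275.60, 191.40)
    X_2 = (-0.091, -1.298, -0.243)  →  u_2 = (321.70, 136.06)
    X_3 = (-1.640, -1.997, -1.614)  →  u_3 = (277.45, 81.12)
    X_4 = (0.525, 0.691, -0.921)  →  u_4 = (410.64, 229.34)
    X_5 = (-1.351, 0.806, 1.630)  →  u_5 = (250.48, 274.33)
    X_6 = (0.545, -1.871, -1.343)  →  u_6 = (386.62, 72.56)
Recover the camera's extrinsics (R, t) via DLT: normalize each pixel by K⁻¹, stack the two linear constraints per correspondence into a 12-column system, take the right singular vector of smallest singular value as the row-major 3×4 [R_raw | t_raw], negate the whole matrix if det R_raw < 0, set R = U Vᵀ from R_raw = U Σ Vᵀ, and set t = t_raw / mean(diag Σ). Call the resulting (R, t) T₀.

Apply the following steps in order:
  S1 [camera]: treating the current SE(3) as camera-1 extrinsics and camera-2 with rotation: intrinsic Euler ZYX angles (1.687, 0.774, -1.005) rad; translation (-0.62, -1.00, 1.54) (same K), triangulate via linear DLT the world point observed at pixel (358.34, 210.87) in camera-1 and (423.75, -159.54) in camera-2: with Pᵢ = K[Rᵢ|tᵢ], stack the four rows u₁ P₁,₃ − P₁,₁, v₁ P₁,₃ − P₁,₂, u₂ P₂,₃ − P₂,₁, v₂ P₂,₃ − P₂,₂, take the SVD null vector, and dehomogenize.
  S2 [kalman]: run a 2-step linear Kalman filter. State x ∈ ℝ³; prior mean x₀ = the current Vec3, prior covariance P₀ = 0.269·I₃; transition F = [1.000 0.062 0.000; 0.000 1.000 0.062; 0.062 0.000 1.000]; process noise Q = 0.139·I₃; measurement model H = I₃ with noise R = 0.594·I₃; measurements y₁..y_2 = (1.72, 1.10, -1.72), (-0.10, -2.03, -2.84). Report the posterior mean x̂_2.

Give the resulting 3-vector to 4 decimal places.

source (pnp_recover): camera pose = R=[0.7247 0.3267 -0.6067; -0.3741 0.9259 0.0517; 0.5786 0.1895 0.7933], t=(0.4799, -0.1400, 6.5393)
after S1 (triangulate): (-0.6816, -0.1192, -1.1364)
after S2 (kf_track): (0.1078, -0.6550, -1.9649)

result = (0.1078, -0.6550, -1.9649)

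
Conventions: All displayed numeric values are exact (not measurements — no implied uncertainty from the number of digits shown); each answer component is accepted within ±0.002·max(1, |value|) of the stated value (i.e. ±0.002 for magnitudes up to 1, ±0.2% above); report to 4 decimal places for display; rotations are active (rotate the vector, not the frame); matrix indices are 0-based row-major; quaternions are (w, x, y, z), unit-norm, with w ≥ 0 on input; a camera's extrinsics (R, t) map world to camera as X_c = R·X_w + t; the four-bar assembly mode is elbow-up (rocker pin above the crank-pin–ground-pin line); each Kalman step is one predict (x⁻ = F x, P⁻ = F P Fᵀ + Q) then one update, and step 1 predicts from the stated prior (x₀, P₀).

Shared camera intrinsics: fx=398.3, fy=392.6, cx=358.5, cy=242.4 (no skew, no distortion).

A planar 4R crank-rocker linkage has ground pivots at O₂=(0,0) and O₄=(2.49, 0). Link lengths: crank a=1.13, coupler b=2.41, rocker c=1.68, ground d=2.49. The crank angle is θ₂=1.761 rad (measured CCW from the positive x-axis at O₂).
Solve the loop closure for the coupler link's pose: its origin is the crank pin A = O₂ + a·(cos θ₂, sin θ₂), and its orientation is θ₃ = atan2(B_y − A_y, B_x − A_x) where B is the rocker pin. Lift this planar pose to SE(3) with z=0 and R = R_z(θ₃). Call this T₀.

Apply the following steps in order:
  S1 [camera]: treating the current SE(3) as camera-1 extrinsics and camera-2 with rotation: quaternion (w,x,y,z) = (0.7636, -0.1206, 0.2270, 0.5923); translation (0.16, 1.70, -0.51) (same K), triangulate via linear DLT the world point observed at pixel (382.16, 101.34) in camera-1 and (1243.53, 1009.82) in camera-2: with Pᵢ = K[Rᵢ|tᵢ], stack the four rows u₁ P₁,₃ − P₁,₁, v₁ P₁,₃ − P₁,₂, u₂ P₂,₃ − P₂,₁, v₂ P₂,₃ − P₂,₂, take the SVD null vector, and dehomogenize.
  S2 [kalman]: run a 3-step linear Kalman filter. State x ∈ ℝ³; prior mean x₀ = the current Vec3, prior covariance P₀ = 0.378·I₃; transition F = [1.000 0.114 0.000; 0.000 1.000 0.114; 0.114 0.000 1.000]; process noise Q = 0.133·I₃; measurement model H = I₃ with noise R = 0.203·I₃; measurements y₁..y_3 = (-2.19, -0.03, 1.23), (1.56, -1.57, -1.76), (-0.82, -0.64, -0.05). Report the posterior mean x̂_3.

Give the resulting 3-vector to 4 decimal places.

source (fourbar_fk): coupler pose = R=[0.9753 -0.2211 0.0000; 0.2211 0.9753 0.0000; 0.0000 0.0000 1.0000], t=(-0.2136, 1.1096, 0.0000)
after S1 (triangulate): (-0.0779, -1.8216, 1.9041)
after S2 (kf_track): (-0.4398, -0.8560, -0.2363)

result = (-0.4398, -0.8560, -0.2363)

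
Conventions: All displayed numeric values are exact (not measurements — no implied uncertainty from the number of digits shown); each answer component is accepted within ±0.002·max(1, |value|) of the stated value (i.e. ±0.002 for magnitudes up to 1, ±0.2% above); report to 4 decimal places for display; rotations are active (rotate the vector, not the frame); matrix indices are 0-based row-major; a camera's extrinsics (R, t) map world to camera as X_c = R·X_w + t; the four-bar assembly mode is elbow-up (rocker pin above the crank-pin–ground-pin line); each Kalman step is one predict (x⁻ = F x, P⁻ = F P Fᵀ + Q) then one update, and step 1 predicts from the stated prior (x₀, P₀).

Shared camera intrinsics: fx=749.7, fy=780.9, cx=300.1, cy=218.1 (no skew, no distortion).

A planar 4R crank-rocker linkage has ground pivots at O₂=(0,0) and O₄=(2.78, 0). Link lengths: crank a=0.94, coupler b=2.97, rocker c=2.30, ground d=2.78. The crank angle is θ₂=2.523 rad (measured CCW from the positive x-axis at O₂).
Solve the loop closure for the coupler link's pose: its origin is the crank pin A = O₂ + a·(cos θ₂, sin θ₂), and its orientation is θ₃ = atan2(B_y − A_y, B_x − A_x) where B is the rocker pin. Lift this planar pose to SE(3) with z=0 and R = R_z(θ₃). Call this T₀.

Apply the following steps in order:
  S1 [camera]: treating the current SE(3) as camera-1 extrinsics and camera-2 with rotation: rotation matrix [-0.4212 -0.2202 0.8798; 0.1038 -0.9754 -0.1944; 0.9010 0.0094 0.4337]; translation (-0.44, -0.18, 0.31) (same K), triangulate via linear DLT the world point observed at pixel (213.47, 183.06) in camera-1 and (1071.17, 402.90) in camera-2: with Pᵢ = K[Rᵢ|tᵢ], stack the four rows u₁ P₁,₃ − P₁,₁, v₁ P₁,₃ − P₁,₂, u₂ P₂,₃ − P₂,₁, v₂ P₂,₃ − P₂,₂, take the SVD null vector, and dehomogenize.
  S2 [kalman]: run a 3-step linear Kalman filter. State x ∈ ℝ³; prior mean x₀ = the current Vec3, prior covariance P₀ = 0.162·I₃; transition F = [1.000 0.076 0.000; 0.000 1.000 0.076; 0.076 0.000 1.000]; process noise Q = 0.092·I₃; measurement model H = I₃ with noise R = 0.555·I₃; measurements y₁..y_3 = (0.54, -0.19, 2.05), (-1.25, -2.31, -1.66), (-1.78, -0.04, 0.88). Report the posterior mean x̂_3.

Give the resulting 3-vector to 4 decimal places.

result = (-0.8596, -0.7252, 0.7347)

source (fourbar_fk): coupler pose = R=[0.8577 -0.5141 0.0000; 0.5141 0.8577 0.0000; 0.0000 0.0000 1.0000], t=(-0.7658, 0.5451, 0.0000)
after S1 (triangulate): (0.1567, -0.8236, 1.7999)
after S2 (kf_track): (-0.8596, -0.7252, 0.7347)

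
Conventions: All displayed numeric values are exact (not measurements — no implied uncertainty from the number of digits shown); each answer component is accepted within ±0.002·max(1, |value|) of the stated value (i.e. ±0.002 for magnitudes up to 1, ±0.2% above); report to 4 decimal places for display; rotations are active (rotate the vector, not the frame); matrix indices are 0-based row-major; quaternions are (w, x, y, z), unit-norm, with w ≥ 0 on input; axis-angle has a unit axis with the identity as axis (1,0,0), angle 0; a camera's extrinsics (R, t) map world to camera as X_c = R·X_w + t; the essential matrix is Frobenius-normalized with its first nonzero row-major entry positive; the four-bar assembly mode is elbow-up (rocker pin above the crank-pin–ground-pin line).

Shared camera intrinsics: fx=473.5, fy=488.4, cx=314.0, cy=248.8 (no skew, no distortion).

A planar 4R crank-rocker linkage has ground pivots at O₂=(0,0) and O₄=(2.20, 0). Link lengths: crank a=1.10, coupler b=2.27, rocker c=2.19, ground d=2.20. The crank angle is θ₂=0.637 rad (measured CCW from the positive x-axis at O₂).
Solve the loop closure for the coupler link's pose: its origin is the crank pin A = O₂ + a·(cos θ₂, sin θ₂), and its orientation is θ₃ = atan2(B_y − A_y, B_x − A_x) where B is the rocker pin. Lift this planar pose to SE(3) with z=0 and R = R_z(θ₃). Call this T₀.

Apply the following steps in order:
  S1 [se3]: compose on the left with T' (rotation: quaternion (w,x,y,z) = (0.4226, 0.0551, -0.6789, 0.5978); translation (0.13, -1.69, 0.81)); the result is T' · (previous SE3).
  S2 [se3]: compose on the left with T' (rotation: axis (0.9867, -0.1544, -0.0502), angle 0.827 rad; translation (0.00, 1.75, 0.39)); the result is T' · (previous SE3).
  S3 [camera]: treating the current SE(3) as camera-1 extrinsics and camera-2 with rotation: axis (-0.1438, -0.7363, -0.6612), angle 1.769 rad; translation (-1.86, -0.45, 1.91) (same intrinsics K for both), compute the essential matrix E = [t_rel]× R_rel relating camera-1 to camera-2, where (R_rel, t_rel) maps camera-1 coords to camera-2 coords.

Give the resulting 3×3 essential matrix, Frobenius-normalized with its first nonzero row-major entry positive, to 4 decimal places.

matrix = [0.0180 -0.1108 -0.3418; 0.3101 -0.5749 0.2683; 0.0626 -0.2476 -0.5538]

source (fourbar_fk): coupler pose = R=[0.7501 -0.6614 0.0000; 0.6614 0.7501 0.0000; 0.0000 0.0000 1.0000], t=(0.8843, 0.6543, 0.0000)
after S1 (compose_se3): R=[-0.8613 -0.0141 -0.5080; 0.5075 -0.0753 -0.8584; -0.0262 -0.9971 0.0720], t=(-0.8126, -1.1267, 0.8751)
after S2 (compose_se3): R=[-0.8567 0.1162 -0.5025; 0.4407 0.6711 -0.5962; 0.2679 -0.7322 -0.6262], t=(-0.9053, 0.4152, 0.0829)
after S3 (essential): [0.0180 -0.1108 -0.3418; 0.3101 -0.5749 0.2683; 0.0626 -0.2476 -0.5538]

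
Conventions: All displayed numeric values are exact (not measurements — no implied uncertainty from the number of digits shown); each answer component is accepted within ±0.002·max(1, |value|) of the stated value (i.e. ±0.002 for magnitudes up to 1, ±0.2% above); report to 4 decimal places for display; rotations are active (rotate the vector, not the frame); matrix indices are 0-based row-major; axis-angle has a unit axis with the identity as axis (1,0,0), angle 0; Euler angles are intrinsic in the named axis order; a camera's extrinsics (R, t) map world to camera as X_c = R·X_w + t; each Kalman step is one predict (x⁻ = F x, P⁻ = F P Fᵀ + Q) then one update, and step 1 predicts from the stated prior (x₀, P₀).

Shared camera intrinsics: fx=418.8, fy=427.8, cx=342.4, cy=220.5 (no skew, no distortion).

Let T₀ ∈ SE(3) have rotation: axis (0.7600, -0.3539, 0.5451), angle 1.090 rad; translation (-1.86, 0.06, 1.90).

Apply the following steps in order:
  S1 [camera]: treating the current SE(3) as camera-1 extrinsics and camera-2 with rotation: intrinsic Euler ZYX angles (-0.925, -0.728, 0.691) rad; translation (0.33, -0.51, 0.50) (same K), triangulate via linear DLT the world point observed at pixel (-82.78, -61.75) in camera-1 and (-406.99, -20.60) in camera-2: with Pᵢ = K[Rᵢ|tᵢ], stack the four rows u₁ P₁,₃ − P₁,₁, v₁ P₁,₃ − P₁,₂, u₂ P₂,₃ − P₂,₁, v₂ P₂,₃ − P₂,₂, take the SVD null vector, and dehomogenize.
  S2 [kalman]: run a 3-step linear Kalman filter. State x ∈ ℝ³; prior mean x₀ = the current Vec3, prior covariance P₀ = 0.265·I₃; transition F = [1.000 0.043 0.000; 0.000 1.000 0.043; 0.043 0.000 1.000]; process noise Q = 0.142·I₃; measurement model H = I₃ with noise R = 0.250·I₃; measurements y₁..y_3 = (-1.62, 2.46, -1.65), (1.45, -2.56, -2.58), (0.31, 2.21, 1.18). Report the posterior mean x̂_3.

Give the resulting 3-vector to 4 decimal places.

after S1 (triangulate): (-0.6466, -0.3828, 1.4137)
after S2 (kf_track): (0.2813, 0.7867, -0.1370)

result = (0.2813, 0.7867, -0.1370)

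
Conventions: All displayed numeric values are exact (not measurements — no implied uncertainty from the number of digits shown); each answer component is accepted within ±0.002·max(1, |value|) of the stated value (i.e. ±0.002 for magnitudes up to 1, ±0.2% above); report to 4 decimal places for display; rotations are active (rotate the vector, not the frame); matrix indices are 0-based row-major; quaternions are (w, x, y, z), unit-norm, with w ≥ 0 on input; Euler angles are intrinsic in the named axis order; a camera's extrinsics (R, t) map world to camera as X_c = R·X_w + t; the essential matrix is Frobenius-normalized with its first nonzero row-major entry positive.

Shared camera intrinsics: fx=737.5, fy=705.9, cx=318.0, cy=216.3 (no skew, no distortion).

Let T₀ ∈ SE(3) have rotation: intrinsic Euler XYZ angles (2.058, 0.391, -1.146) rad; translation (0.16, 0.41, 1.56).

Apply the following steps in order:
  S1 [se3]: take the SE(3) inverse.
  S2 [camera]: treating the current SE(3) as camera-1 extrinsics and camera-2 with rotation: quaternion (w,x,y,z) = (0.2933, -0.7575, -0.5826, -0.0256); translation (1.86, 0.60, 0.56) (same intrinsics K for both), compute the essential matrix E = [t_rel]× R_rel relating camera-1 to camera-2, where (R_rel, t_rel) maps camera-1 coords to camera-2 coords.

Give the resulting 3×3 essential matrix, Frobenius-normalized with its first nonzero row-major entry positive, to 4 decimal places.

after S1 (invert_se3): R=[0.3810 0.5653 -0.7316; 0.8424 0.1139 0.5267; 0.3811 -0.8170 -0.4328], t=(0.8485, -1.0032, 0.9492)
after S2 (essential): [0.1869 0.1673 0.4050; -0.4757 0.0333 -0.3232; -0.4015 0.4167 0.3261]

matrix = [0.1869 0.1673 0.4050; -0.4757 0.0333 -0.3232; -0.4015 0.4167 0.3261]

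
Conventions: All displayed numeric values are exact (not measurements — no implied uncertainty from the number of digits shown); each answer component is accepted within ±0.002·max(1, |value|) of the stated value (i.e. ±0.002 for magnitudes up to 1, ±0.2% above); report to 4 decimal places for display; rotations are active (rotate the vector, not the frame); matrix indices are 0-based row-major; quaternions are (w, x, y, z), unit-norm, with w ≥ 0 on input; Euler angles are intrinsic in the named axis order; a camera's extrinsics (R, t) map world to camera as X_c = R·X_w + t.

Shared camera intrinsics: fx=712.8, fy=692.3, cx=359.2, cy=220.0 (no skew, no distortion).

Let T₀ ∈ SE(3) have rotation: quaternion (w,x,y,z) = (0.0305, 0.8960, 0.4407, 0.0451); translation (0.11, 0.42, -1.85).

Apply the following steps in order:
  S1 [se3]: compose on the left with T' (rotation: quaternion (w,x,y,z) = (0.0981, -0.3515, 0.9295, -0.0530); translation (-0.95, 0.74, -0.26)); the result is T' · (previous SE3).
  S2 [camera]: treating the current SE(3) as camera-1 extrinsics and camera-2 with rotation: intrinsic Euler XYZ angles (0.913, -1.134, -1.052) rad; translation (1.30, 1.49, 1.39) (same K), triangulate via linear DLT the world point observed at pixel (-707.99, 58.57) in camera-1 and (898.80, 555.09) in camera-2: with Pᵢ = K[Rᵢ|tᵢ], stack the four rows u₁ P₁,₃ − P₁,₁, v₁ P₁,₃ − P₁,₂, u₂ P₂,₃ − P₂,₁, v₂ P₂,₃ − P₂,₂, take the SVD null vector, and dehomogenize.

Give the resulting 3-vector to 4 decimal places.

after S1 (compose_se3): R=[-0.9435 -0.1645 -0.2878; 0.1873 -0.9809 -0.0532; -0.2735 -0.1041 0.9562], t=(-1.7071, 1.0355, 1.4577)
after S2 (triangulate): (-0.1172, 1.3230, -0.1835)

result = (-0.1172, 1.3230, -0.1835)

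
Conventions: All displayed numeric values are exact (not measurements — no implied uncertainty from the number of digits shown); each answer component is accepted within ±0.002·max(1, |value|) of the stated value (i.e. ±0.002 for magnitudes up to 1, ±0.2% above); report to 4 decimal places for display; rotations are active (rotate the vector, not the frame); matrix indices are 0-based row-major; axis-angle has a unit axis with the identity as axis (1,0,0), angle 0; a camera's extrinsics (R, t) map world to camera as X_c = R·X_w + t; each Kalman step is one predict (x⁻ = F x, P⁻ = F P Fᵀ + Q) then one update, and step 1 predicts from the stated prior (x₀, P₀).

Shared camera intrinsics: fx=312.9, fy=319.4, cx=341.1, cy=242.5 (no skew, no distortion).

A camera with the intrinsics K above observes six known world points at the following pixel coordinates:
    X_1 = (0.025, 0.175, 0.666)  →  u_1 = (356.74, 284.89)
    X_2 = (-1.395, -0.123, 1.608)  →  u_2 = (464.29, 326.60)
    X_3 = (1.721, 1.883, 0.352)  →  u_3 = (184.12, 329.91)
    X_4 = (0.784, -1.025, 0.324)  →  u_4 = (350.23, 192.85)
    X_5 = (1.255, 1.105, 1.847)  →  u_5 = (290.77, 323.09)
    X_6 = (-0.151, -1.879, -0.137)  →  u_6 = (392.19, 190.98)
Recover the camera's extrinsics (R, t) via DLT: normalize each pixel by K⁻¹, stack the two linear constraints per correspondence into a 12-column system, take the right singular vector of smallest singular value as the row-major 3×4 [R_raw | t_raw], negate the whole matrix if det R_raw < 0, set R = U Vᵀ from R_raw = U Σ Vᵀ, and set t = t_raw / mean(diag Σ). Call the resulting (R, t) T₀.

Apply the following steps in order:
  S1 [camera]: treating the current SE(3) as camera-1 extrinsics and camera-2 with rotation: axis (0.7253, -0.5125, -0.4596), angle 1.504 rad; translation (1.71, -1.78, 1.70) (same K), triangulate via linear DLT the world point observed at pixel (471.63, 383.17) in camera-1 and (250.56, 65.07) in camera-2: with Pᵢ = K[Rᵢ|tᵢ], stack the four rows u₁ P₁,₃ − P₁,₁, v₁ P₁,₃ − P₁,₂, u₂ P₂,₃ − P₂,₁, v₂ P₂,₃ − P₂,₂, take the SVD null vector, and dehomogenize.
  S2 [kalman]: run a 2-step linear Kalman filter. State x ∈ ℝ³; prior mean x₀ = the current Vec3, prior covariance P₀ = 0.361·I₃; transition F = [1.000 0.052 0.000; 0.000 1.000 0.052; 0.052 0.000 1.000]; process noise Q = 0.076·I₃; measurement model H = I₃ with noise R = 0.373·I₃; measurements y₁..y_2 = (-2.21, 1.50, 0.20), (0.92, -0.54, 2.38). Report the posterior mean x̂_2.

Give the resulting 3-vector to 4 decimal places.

result = (-0.6669, 0.4744, 1.5309)

source (pnp_recover): camera pose = R=[-0.6964 -0.5077 0.5072; -0.5658 0.8232 0.0471; -0.4414 -0.2542 -0.8606], t=(0.0099, 0.4801, 5.4598)
after S1 (triangulate): (-1.5477, 0.5511, 1.9582)
after S2 (kf_track): (-0.6669, 0.4744, 1.5309)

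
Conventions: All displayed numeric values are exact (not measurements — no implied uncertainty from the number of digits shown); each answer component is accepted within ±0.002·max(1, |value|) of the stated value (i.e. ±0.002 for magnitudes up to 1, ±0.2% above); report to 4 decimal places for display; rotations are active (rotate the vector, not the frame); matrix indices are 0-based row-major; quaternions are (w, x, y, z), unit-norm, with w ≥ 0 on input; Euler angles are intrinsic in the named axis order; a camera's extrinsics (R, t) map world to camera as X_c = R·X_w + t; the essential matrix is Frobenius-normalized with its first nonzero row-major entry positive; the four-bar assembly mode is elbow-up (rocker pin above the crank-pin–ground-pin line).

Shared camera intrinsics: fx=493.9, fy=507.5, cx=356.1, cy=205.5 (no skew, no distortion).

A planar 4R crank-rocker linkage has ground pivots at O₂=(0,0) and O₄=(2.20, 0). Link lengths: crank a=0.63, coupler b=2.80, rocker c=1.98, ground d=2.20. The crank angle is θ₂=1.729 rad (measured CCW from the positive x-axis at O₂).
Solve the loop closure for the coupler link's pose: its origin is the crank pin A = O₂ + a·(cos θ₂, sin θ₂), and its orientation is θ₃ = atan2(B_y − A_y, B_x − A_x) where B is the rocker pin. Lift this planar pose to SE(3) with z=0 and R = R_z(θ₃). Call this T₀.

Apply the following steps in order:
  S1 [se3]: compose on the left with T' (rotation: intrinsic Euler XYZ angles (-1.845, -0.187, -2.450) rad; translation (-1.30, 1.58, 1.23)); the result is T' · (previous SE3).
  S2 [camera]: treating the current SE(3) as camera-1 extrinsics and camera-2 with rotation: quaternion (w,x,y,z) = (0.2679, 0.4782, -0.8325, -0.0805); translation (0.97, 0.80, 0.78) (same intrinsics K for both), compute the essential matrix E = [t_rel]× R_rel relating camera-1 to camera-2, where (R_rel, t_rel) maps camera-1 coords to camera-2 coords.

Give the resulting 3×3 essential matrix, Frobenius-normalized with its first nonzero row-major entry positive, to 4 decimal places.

source (fourbar_fk): coupler pose = R=[0.8757 -0.4828 0.0000; 0.4828 0.8757 0.0000; 0.0000 0.0000 1.0000], t=(-0.0993, 0.6221, 0.0000)
after S1 (compose_se3): R=[-0.3602 0.9142 -0.1859; 0.1863 0.2658 0.9459; 0.9141 0.3060 -0.2661], t=(-0.8350, 1.7773, 1.6065)
after S2 (essential): [0.0177 -0.2697 0.4374; -0.2746 0.1492 -0.4223; 0.6047 0.3004 -0.0621]

matrix = [0.0177 -0.2697 0.4374; -0.2746 0.1492 -0.4223; 0.6047 0.3004 -0.0621]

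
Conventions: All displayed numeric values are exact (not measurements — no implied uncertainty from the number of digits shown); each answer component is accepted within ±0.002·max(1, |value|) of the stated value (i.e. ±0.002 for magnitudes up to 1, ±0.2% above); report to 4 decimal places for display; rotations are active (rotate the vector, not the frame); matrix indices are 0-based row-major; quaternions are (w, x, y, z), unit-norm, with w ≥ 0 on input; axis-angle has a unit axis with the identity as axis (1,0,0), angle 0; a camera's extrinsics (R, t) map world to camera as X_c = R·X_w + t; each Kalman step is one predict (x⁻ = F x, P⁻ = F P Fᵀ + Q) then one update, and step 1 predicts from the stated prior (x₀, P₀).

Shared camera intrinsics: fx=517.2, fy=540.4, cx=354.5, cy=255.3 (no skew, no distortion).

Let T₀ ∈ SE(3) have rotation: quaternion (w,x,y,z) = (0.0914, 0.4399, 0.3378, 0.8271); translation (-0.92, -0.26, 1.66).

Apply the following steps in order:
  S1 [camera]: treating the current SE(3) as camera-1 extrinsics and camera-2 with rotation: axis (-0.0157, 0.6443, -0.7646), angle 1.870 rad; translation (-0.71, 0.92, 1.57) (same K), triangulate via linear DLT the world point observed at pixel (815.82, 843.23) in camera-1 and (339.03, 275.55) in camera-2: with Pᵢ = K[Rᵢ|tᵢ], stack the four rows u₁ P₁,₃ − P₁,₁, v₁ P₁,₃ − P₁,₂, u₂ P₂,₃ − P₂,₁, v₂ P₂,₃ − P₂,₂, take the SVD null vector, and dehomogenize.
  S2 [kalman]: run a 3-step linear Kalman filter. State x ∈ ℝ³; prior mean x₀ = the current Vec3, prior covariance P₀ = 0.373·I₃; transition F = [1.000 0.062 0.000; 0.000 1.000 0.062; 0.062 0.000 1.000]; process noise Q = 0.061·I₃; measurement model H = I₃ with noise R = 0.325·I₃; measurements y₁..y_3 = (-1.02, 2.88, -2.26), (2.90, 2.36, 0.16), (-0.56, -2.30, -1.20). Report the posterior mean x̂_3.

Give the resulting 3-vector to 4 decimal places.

result = (0.2351, 0.1340, -0.6127)

after S1 (triangulate): (-0.8982, -1.1766, 1.8661)
after S2 (kf_track): (0.2351, 0.1340, -0.6127)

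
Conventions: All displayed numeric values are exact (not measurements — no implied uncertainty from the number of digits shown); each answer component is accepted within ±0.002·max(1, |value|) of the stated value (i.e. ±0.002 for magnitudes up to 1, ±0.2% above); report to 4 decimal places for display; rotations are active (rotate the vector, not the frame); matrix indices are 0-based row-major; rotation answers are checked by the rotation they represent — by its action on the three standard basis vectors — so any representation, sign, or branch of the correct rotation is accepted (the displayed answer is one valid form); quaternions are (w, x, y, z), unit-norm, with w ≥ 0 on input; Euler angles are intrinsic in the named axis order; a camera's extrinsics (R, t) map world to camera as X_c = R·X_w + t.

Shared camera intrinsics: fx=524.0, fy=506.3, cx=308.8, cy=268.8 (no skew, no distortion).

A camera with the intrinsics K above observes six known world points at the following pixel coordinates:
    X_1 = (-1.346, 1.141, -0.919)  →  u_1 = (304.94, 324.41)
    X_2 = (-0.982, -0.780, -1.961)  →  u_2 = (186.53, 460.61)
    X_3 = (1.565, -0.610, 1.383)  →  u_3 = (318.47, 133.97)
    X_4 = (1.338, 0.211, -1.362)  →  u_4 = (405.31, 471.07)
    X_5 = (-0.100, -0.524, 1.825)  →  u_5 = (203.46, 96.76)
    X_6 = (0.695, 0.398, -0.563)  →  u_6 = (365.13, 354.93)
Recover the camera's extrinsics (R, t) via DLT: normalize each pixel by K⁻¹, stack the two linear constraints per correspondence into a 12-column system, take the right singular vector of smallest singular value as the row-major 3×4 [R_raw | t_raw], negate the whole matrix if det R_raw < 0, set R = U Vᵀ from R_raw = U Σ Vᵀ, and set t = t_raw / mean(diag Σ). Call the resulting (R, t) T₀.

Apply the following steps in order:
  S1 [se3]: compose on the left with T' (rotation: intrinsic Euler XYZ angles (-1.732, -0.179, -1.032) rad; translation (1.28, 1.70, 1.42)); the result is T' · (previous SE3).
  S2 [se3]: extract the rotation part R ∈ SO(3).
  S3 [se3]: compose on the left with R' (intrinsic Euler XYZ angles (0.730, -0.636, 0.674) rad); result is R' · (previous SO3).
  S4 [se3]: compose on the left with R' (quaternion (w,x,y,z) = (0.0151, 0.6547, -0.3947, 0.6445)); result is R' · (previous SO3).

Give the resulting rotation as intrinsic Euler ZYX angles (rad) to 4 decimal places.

rotation (euler_zyx) = (0.0329, -0.5889, -1.8081)

source (pnp_recover): camera pose = R=[0.5796 0.8119 -0.0696; 0.1302 -0.1766 -0.9756; -0.8044 0.5564 -0.2081], t=(-0.2601, 0.2300, 4.9202)
after S1 (compose_se3): R=[0.5458 0.1617 -0.8221; -0.6403 0.7134 -0.2848; 0.5405 0.6818 0.4929], t=(0.4670, 6.4353, 0.3043)
after S2 (rot_of_se3): [0.5458 0.1617 -0.8221; -0.6403 0.7134 -0.2848; 0.5405 0.6818 0.4929]
after S3 (compose_so3): [0.3435 -0.6616 -0.6666; -0.7361 0.2511 -0.6286; 0.5832 0.7066 -0.4007]
after S4 (compose_so3): [0.8311 0.5473 0.0986; 0.0273 -0.2172 0.9757; 0.5555 -0.8082 -0.1955]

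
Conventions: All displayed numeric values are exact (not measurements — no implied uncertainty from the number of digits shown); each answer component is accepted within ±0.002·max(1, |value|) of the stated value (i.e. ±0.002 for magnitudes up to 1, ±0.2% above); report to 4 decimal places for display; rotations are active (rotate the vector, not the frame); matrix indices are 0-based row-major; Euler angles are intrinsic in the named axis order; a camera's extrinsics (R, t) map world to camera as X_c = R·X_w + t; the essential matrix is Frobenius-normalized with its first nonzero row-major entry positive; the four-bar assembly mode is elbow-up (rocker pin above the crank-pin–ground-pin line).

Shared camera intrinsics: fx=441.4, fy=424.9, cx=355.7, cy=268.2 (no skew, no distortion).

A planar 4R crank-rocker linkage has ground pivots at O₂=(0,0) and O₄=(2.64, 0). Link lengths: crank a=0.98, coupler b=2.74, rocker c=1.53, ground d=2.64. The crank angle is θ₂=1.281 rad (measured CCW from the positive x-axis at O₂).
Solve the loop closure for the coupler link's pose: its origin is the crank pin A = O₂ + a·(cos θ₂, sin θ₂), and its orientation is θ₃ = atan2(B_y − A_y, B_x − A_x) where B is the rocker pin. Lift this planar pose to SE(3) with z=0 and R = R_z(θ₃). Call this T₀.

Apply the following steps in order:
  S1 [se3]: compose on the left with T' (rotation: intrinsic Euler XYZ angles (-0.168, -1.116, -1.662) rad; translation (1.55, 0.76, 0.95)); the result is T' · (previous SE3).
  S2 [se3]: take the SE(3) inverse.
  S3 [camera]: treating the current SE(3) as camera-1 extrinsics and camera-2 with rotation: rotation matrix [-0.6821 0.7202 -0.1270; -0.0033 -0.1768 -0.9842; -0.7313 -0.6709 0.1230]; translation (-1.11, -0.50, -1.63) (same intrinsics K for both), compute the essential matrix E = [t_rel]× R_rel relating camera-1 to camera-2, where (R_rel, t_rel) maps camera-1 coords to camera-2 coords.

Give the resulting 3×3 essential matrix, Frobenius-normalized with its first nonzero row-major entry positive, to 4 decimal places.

source (fourbar_fk): coupler pose = R=[0.9792 -0.2031 0.0000; 0.2031 0.9792 0.0000; 0.0000 0.0000 1.0000], t=(0.2800, 0.9391, 0.0000)
after S1 (compose_se3): R=[0.0497 0.4365 -0.8984; -0.9626 0.2607 0.0735; 0.2663 0.8611 0.4331], t=(1.9496, 0.5374, 1.8167)
after S2 (invert_se3): R=[0.0497 -0.9626 0.2663; 0.4365 0.2607 0.8611; -0.8984 0.0735 0.4331], t=(-0.0632, -2.5554, 0.9252)
after S3 (essential): [0.2814 0.2970 0.4573; -0.5995 0.0286 0.0677; 0.2474 -0.2339 -0.3778]

matrix = [0.2814 0.2970 0.4573; -0.5995 0.0286 0.0677; 0.2474 -0.2339 -0.3778]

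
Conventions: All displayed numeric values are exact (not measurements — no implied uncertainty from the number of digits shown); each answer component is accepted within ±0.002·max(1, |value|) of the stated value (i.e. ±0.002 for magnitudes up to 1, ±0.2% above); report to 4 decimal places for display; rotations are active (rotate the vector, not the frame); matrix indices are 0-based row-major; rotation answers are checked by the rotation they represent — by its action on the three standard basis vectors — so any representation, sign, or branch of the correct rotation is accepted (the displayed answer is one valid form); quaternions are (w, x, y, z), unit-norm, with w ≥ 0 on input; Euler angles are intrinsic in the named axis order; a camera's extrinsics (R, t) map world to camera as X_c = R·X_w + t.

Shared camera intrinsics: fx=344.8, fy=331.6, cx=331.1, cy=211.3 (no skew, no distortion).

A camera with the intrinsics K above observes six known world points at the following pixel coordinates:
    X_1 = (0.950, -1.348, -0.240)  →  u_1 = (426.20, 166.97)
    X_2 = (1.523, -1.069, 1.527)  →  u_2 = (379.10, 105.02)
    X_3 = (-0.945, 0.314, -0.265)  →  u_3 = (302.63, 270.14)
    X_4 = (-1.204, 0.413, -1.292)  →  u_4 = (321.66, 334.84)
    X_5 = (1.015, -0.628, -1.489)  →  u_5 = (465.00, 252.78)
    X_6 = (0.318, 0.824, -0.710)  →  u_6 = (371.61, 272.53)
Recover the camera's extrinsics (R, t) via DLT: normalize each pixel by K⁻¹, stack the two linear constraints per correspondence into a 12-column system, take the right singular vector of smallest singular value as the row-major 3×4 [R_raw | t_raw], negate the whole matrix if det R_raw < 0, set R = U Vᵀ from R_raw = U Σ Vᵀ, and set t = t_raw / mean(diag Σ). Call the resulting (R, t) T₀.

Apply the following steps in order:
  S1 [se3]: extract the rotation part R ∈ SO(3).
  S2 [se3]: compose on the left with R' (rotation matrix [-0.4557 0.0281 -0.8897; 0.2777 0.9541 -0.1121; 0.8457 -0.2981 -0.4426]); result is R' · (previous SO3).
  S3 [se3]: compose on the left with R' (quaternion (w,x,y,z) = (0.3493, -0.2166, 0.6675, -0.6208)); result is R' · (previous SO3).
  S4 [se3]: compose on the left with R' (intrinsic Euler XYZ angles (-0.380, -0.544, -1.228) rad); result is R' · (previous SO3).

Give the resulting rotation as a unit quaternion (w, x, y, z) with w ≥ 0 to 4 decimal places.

source (pnp_recover): camera pose = R=[0.8272 -0.1748 -0.5341; -0.3496 0.5840 -0.7326; 0.4399 0.7927 0.4219], t=(0.2400, 0.2701, 5.7898)
after S1 (rot_of_se3): [0.8272 -0.1748 -0.5341; -0.3496 0.5840 -0.7326; 0.4399 0.7927 0.4219]
after S2 (compose_so3): [-0.7782 -0.6092 -0.1526; -0.1532 0.4198 -0.8946; 0.6091 -0.6728 -0.4200]
after S3 (compose_so3): [0.9410 -0.0307 -0.3371; 0.1292 0.9530 0.2739; 0.3129 -0.3013 0.9007]
after S4 (compose_so3): [0.2128 0.9151 -0.3424; -0.5993 0.3990 0.6940; 0.7717 0.0575 0.6333]

rotation (quat) = (0.7492, -0.2124, -0.3718, -0.5053)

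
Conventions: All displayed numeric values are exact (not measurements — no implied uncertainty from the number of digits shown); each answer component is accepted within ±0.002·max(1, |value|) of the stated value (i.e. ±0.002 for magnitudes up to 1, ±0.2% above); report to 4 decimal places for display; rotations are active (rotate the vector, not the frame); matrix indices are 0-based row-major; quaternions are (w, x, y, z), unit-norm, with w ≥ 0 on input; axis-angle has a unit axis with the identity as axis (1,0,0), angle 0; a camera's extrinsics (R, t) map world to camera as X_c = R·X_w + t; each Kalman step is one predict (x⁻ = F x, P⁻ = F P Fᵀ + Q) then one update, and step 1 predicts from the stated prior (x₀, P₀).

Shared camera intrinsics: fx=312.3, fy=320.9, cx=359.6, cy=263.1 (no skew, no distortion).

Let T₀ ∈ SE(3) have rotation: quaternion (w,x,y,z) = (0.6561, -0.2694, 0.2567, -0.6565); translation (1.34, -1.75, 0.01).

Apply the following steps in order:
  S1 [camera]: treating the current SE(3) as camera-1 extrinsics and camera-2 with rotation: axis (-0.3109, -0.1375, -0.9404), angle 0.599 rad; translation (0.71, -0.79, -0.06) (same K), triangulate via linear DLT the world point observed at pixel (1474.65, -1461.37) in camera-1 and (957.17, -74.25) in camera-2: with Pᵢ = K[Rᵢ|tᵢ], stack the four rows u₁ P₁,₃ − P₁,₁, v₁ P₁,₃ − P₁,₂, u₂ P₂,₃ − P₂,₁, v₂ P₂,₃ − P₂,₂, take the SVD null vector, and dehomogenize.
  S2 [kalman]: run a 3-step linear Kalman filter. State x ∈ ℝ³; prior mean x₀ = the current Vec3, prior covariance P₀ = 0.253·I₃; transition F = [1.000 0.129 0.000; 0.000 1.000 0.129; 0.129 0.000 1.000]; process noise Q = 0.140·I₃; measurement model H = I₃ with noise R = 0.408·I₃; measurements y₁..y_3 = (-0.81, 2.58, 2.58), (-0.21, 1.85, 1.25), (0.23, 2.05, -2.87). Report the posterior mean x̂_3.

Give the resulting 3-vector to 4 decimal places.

after S1 (triangulate): (1.7299, 0.2693, 1.0944)
after S2 (kf_track): (0.2796, 1.8661, -0.3558)

result = (0.2796, 1.8661, -0.3558)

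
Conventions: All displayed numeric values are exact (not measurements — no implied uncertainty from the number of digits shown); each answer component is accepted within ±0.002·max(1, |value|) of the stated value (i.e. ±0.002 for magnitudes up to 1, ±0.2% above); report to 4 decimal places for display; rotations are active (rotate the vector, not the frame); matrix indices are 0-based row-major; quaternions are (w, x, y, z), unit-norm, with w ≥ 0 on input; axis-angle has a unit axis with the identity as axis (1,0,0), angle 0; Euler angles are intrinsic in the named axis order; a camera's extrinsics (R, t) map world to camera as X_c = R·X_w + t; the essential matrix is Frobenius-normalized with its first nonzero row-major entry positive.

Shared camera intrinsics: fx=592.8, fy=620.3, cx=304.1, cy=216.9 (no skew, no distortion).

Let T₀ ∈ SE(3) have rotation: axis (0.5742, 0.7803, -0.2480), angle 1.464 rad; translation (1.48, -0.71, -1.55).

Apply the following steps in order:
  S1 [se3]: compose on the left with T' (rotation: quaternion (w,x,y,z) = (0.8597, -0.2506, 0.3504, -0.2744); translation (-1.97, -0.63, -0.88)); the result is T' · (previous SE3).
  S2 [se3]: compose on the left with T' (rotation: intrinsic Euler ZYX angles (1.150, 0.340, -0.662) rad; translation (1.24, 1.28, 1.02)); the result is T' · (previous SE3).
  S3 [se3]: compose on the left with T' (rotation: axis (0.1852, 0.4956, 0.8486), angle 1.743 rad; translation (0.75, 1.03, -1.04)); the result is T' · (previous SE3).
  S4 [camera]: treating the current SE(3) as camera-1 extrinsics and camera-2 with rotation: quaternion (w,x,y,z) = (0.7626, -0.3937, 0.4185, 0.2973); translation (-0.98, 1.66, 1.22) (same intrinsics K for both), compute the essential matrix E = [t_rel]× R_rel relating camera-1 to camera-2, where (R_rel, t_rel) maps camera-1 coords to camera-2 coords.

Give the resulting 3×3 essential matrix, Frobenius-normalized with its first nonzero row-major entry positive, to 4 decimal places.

after S1 (compose_se3): R=[-0.3806 0.8778 0.2908; -0.3639 0.1470 -0.9198; -0.8501 -0.4559 0.2635], t=(-2.4337, -2.4719, -2.1004)
after S2 (compose_se3): R=[0.5315 0.4267 0.7317; -0.7942 0.5513 0.2555; -0.2944 -0.7169 0.6320], t=(3.2422, -2.1798, 1.7023)
after S3 (compose_se3): R=[0.3109 -0.9396 0.1428; 0.3178 0.2444 0.9161; -0.8957 -0.2395 0.3747], t=(3.0571, 4.3636, -2.3536)
after S4 (essential): [0.1045 -0.3413 -0.1660; 0.4107 0.0912 0.5519; 0.3172 -0.5091 -0.0610]

matrix = [0.1045 -0.3413 -0.1660; 0.4107 0.0912 0.5519; 0.3172 -0.5091 -0.0610]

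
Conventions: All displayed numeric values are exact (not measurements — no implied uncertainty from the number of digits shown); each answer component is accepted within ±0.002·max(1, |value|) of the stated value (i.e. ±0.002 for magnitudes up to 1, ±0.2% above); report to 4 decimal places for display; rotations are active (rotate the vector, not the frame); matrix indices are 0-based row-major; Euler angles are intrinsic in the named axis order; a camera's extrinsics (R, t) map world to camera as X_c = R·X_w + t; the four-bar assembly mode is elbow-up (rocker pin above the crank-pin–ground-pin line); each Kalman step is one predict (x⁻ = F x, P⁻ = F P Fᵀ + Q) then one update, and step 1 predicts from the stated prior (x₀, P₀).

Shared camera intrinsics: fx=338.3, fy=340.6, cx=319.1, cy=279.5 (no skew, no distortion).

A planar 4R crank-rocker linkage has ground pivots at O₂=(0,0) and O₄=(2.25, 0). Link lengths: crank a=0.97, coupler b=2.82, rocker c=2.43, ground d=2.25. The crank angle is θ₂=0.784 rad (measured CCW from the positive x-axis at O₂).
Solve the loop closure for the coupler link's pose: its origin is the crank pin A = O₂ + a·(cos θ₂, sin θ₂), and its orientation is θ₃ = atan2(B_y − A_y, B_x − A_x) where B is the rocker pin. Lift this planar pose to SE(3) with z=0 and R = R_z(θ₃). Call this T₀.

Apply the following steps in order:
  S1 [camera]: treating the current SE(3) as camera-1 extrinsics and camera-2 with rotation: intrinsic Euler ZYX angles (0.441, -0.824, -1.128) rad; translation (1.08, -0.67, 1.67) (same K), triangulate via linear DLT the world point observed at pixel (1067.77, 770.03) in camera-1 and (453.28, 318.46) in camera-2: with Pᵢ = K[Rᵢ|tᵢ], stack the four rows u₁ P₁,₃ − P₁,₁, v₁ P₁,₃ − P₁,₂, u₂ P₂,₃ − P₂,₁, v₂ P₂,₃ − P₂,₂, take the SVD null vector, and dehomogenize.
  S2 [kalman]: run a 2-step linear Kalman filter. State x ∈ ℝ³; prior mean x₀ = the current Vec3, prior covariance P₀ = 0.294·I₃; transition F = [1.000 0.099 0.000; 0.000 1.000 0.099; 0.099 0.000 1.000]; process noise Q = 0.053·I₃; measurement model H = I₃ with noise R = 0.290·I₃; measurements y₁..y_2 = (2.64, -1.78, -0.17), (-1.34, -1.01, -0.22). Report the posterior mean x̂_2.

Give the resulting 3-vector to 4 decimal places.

source (fourbar_fk): coupler pose = R=[0.8159 -0.5781 0.0000; 0.5781 0.8159 0.0000; 0.0000 0.0000 1.0000], t=(0.6869, 0.6849, 0.0000)
after S1 (triangulate): (1.8286, -0.2719, 1.0556)
after S2 (kf_track): (0.6228, -1.1161, 0.2126)

result = (0.6228, -1.1161, 0.2126)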